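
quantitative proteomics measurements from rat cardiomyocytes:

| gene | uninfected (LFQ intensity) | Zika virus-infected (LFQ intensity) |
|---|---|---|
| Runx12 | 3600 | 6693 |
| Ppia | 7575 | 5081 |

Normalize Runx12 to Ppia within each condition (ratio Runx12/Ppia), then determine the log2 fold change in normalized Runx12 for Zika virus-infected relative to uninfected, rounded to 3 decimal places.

1.471

Runx12/Ppia (uninfected) = 3600 / 7575 = 0.47525
Runx12/Ppia (Zika virus-infected) = 6693 / 5081 = 1.3173
Fold change = 1.3173 / 0.47525 = 2.7717
log2(2.7717) = 1.4708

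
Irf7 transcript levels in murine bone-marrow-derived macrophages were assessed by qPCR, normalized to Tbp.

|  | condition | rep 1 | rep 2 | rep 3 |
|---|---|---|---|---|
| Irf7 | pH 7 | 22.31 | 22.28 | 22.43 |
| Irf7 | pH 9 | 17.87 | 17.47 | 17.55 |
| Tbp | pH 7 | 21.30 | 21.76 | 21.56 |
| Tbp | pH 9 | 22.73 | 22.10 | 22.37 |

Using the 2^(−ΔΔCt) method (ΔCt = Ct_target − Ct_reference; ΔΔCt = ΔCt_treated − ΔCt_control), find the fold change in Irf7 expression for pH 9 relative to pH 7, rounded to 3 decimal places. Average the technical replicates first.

47.505

Mean Ct: Irf7 pH 7 22.340; Irf7 pH 9 17.630; Tbp pH 7 21.540; Tbp pH 9 22.400
ΔCt(pH 7) = 22.340 − 21.540 = 0.800
ΔCt(pH 9) = 17.630 − 22.400 = -4.770
ΔΔCt = -4.770 − 0.800 = -5.570
Fold change = 2^(−(-5.570)) = 2^5.570 = 47.5048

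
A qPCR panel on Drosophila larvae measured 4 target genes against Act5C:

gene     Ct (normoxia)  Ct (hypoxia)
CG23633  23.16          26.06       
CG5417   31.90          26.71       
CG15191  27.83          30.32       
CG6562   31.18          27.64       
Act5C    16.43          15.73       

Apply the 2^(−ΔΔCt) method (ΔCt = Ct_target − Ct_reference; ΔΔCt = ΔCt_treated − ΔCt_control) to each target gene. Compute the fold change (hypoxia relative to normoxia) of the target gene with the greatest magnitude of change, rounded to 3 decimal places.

CG23633: ΔΔCt = (26.06−15.73) − (23.16−16.43) = 10.33 − 6.73 = 3.60; fold change = 2^-3.60 = 0.082
CG5417: ΔΔCt = (26.71−15.73) − (31.90−16.43) = 10.98 − 15.47 = -4.49; fold change = 2^4.49 = 22.471
CG15191: ΔΔCt = (30.32−15.73) − (27.83−16.43) = 14.59 − 11.40 = 3.19; fold change = 2^-3.19 = 0.110
CG6562: ΔΔCt = (27.64−15.73) − (31.18−16.43) = 11.91 − 14.75 = -2.84; fold change = 2^2.84 = 7.160
CG5417 has the largest |ΔΔCt| = 4.49.

22.471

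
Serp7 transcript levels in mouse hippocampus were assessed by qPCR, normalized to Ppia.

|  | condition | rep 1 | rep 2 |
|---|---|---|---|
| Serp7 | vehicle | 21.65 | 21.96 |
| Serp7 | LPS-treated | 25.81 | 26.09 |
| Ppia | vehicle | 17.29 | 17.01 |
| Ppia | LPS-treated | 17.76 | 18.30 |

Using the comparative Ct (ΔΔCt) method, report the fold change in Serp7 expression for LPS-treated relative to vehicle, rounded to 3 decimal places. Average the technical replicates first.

Mean Ct: Serp7 vehicle 21.805; Serp7 LPS-treated 25.950; Ppia vehicle 17.150; Ppia LPS-treated 18.030
ΔCt(vehicle) = 21.805 − 17.150 = 4.655
ΔCt(LPS-treated) = 25.950 − 18.030 = 7.920
ΔΔCt = 7.920 − 4.655 = 3.265
Fold change = 2^(−3.265) = 0.1040

0.104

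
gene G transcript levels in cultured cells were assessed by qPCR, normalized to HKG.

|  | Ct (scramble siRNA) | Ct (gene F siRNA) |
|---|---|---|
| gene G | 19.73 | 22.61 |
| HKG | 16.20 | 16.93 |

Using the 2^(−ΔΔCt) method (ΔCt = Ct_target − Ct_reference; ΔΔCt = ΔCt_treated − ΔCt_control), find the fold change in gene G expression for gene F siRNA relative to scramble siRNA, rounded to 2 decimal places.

ΔCt(scramble siRNA) = 19.730 − 16.200 = 3.530
ΔCt(gene F siRNA) = 22.610 − 16.930 = 5.680
ΔΔCt = 5.680 − 3.530 = 2.150
Fold change = 2^(−2.150) = 0.225

0.23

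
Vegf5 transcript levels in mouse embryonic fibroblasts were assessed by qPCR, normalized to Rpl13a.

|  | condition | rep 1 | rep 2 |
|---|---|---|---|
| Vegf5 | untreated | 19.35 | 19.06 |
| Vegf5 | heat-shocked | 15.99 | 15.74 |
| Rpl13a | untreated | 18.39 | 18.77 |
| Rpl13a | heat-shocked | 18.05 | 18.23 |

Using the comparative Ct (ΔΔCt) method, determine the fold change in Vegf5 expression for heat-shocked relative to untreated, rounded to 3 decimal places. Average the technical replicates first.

7.464

Mean Ct: Vegf5 untreated 19.205; Vegf5 heat-shocked 15.865; Rpl13a untreated 18.580; Rpl13a heat-shocked 18.140
ΔCt(untreated) = 19.205 − 18.580 = 0.625
ΔCt(heat-shocked) = 15.865 − 18.140 = -2.275
ΔΔCt = -2.275 − 0.625 = -2.900
Fold change = 2^(−(-2.900)) = 2^2.900 = 7.4643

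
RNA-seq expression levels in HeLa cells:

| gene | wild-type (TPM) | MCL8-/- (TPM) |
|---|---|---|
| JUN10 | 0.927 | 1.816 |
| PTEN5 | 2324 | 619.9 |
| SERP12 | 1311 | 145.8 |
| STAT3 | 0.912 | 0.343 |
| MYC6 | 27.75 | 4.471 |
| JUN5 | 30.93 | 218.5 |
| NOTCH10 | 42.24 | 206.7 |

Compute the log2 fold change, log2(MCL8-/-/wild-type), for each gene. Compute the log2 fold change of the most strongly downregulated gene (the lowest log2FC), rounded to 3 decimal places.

log2(1.816/0.927) = 0.970  (JUN10)
log2(619.9/2324) = -1.907  (PTEN5)
log2(145.8/1311) = -3.169  (SERP12)
log2(0.343/0.912) = -1.411  (STAT3)
log2(4.471/27.75) = -2.634  (MYC6)
log2(218.5/30.93) = 2.821  (JUN5)
log2(206.7/42.24) = 2.291  (NOTCH10)
SERP12 is most strongly downregulated.

-3.169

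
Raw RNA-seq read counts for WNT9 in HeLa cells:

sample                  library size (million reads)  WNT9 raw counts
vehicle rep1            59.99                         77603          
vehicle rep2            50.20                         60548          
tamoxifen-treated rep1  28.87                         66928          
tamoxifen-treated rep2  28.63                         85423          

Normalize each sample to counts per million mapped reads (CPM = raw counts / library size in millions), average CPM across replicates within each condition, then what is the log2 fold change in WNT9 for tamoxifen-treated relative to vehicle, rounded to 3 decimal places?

1.085

CPM(vehicle rep1) = 77603 / 59.99 = 1293.5989
CPM(vehicle rep2) = 60548 / 50.20 = 1206.1355
CPM(tamoxifen-treated rep1) = 66928 / 28.87 = 2318.2542
CPM(tamoxifen-treated rep2) = 85423 / 28.63 = 2983.6884
mean CPM(vehicle) = 1249.8672; mean CPM(tamoxifen-treated) = 2650.9713
Fold change = 2650.9713 / 1249.8672 = 2.12100
log2(2.12100) = 1.0847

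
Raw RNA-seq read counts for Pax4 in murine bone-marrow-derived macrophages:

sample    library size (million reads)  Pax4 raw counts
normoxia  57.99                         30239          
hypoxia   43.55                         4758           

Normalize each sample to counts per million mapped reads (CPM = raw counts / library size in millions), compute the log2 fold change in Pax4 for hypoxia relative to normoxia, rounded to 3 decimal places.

-2.255

CPM(normoxia) = 30239 / 57.99 = 521.4520
CPM(hypoxia) = 4758 / 43.55 = 109.2537
Fold change = 109.2537 / 521.4520 = 0.20952
log2(0.20952) = -2.2549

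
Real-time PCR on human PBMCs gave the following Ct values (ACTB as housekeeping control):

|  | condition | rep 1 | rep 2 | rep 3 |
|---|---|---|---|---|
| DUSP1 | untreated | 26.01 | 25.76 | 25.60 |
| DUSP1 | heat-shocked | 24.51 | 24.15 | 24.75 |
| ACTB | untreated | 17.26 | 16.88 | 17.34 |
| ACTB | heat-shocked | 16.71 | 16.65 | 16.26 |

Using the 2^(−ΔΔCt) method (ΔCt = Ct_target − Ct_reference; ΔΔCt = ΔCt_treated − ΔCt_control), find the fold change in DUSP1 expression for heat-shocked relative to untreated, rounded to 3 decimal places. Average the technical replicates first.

Mean Ct: DUSP1 untreated 25.790; DUSP1 heat-shocked 24.470; ACTB untreated 17.160; ACTB heat-shocked 16.540
ΔCt(untreated) = 25.790 − 17.160 = 8.630
ΔCt(heat-shocked) = 24.470 − 16.540 = 7.930
ΔΔCt = 7.930 − 8.630 = -0.700
Fold change = 2^(−(-0.700)) = 2^0.700 = 1.6245

1.625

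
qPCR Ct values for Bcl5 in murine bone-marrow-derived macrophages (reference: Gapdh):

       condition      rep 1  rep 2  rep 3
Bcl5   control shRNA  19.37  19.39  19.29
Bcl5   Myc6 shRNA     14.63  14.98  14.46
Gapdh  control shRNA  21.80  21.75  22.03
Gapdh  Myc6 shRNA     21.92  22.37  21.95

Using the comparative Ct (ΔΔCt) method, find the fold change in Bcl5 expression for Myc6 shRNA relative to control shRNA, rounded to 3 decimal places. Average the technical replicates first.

29.446

Mean Ct: Bcl5 control shRNA 19.350; Bcl5 Myc6 shRNA 14.690; Gapdh control shRNA 21.860; Gapdh Myc6 shRNA 22.080
ΔCt(control shRNA) = 19.350 − 21.860 = -2.510
ΔCt(Myc6 shRNA) = 14.690 − 22.080 = -7.390
ΔΔCt = -7.390 − (-2.510) = -4.880
Fold change = 2^(−(-4.880)) = 2^4.880 = 29.4460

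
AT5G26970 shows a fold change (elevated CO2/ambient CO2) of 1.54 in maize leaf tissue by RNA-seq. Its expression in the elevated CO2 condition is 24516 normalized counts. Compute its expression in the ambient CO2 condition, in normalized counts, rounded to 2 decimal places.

15919.48

ambient CO2 expression = 24516 / 1.54 = 15919.48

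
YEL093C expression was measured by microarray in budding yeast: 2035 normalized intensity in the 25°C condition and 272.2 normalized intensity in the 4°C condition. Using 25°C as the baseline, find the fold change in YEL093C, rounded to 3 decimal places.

Fold change = 272.2 / 2035 = 0.1338
YEL093C is downregulated.

0.134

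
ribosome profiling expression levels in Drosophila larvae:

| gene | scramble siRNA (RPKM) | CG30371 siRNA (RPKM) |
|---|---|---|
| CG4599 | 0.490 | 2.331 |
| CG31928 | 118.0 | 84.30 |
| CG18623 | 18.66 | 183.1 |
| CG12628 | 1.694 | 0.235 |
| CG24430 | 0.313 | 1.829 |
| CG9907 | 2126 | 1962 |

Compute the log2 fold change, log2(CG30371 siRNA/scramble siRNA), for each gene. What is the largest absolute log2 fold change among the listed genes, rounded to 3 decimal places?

3.295

log2(2.331/0.490) = 2.250  (CG4599)
log2(84.30/118.0) = -0.485  (CG31928)
log2(183.1/18.66) = 3.295  (CG18623)
log2(0.235/1.694) = -2.850  (CG12628)
log2(1.829/0.313) = 2.547  (CG24430)
log2(1962/2126) = -0.116  (CG9907)
The largest magnitude belongs to CG18623.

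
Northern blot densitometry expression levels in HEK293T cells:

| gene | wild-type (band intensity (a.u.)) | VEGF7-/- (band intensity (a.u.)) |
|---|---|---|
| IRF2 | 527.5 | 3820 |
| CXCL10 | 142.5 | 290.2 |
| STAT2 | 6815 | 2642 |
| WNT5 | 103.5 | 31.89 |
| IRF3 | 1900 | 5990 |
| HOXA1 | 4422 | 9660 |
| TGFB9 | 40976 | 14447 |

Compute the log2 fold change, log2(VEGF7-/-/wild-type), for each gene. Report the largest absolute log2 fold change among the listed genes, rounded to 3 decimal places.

2.856

log2(3820/527.5) = 2.856  (IRF2)
log2(290.2/142.5) = 1.026  (CXCL10)
log2(2642/6815) = -1.367  (STAT2)
log2(31.89/103.5) = -1.698  (WNT5)
log2(5990/1900) = 1.657  (IRF3)
log2(9660/4422) = 1.127  (HOXA1)
log2(14447/40976) = -1.504  (TGFB9)
The largest magnitude belongs to IRF2.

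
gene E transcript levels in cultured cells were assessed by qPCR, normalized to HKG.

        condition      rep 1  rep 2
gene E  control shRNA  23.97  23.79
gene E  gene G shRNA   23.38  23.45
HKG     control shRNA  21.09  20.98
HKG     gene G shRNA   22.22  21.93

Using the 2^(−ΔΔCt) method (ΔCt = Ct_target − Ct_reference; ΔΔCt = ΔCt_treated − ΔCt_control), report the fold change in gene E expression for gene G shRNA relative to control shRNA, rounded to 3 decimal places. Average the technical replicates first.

Mean Ct: gene E control shRNA 23.880; gene E gene G shRNA 23.415; HKG control shRNA 21.035; HKG gene G shRNA 22.075
ΔCt(control shRNA) = 23.880 − 21.035 = 2.845
ΔCt(gene G shRNA) = 23.415 − 22.075 = 1.340
ΔΔCt = 1.340 − 2.845 = -1.505
Fold change = 2^(−(-1.505)) = 2^1.505 = 2.8382

2.838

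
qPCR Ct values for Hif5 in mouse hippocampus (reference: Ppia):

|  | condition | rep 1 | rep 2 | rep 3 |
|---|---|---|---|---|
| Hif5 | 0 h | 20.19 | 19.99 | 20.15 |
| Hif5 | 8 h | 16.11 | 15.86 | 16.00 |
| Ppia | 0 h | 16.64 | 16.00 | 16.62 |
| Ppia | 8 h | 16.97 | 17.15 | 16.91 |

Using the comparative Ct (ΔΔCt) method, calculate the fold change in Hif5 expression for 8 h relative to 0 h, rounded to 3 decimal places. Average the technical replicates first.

26.173

Mean Ct: Hif5 0 h 20.110; Hif5 8 h 15.990; Ppia 0 h 16.420; Ppia 8 h 17.010
ΔCt(0 h) = 20.110 − 16.420 = 3.690
ΔCt(8 h) = 15.990 − 17.010 = -1.020
ΔΔCt = -1.020 − 3.690 = -4.710
Fold change = 2^(−(-4.710)) = 2^4.710 = 26.1729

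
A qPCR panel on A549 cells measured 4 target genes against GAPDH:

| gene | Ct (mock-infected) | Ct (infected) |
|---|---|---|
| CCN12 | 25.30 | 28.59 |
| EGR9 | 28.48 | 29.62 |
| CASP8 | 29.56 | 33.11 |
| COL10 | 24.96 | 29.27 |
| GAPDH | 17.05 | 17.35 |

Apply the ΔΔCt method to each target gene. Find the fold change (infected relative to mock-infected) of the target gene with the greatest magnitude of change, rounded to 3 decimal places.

CCN12: ΔΔCt = (28.59−17.35) − (25.30−17.05) = 11.24 − 8.25 = 2.99; fold change = 2^-2.99 = 0.126
EGR9: ΔΔCt = (29.62−17.35) − (28.48−17.05) = 12.27 − 11.43 = 0.84; fold change = 2^-0.84 = 0.559
CASP8: ΔΔCt = (33.11−17.35) − (29.56−17.05) = 15.76 − 12.51 = 3.25; fold change = 2^-3.25 = 0.105
COL10: ΔΔCt = (29.27−17.35) − (24.96−17.05) = 11.92 − 7.91 = 4.01; fold change = 2^-4.01 = 0.062
COL10 has the largest |ΔΔCt| = 4.01.

0.062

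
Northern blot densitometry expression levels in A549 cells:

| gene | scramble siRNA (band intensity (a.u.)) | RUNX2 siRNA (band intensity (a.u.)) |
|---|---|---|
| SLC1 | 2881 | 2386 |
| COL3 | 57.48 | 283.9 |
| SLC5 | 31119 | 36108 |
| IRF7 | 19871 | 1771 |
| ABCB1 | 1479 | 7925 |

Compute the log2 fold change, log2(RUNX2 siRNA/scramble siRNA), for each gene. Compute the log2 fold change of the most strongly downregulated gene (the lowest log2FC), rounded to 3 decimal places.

-3.488

log2(2386/2881) = -0.272  (SLC1)
log2(283.9/57.48) = 2.304  (COL3)
log2(36108/31119) = 0.215  (SLC5)
log2(1771/19871) = -3.488  (IRF7)
log2(7925/1479) = 2.422  (ABCB1)
IRF7 is most strongly downregulated.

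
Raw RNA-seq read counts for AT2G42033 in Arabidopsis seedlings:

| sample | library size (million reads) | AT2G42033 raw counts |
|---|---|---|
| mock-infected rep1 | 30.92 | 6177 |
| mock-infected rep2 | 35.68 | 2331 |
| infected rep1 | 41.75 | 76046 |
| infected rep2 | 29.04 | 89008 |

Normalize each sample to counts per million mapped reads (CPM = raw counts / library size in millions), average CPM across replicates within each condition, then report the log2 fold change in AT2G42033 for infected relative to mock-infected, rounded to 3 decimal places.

4.204

CPM(mock-infected rep1) = 6177 / 30.92 = 199.7736
CPM(mock-infected rep2) = 2331 / 35.68 = 65.3307
CPM(infected rep1) = 76046 / 41.75 = 1821.4611
CPM(infected rep2) = 89008 / 29.04 = 3065.0138
mean CPM(mock-infected) = 132.5522; mean CPM(infected) = 2443.2374
Fold change = 2443.2374 / 132.5522 = 18.43227
log2(18.43227) = 4.2042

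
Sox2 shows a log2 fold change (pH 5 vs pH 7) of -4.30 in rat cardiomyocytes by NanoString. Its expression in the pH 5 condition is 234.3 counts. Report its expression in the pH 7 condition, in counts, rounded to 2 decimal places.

4615.31

Fold change = 2^(-4.30) = 0.0508
pH 7 expression = 234.3 / 0.0508 = 4615.31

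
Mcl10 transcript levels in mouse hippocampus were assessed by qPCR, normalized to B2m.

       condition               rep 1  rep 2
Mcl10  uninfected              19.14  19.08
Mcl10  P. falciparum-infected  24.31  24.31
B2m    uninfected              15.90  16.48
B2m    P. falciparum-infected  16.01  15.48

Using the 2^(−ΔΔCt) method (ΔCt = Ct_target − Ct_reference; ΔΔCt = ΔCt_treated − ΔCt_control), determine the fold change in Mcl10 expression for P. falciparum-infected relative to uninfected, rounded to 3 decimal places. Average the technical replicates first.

Mean Ct: Mcl10 uninfected 19.110; Mcl10 P. falciparum-infected 24.310; B2m uninfected 16.190; B2m P. falciparum-infected 15.745
ΔCt(uninfected) = 19.110 − 16.190 = 2.920
ΔCt(P. falciparum-infected) = 24.310 − 15.745 = 8.565
ΔΔCt = 8.565 − 2.920 = 5.645
Fold change = 2^(−5.645) = 0.0200

0.020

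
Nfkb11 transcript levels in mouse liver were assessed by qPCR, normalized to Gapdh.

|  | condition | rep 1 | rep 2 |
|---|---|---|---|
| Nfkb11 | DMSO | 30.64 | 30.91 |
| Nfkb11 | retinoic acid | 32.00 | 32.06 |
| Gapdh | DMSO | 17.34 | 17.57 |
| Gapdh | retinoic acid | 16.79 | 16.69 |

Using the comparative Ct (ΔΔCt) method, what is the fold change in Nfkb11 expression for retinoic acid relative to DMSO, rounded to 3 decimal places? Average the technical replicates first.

0.255

Mean Ct: Nfkb11 DMSO 30.775; Nfkb11 retinoic acid 32.030; Gapdh DMSO 17.455; Gapdh retinoic acid 16.740
ΔCt(DMSO) = 30.775 − 17.455 = 13.320
ΔCt(retinoic acid) = 32.030 − 16.740 = 15.290
ΔΔCt = 15.290 − 13.320 = 1.970
Fold change = 2^(−1.970) = 0.2553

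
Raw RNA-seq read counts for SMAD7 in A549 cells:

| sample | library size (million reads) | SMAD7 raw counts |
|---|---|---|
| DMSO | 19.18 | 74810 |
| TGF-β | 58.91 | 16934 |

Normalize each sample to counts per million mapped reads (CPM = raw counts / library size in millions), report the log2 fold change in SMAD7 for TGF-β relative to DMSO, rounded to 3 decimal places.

CPM(DMSO) = 74810 / 19.18 = 3900.4171
CPM(TGF-β) = 16934 / 58.91 = 287.4554
Fold change = 287.4554 / 3900.4171 = 0.07370
log2(0.07370) = -3.7622

-3.762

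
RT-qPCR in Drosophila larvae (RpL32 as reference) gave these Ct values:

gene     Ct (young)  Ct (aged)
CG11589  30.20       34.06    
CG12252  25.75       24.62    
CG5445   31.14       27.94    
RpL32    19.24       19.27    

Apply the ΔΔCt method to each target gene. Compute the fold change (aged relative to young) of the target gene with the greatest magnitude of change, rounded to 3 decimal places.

CG11589: ΔΔCt = (34.06−19.27) − (30.20−19.24) = 14.79 − 10.96 = 3.83; fold change = 2^-3.83 = 0.070
CG12252: ΔΔCt = (24.62−19.27) − (25.75−19.24) = 5.35 − 6.51 = -1.16; fold change = 2^1.16 = 2.235
CG5445: ΔΔCt = (27.94−19.27) − (31.14−19.24) = 8.67 − 11.90 = -3.23; fold change = 2^3.23 = 9.383
CG11589 has the largest |ΔΔCt| = 3.83.

0.070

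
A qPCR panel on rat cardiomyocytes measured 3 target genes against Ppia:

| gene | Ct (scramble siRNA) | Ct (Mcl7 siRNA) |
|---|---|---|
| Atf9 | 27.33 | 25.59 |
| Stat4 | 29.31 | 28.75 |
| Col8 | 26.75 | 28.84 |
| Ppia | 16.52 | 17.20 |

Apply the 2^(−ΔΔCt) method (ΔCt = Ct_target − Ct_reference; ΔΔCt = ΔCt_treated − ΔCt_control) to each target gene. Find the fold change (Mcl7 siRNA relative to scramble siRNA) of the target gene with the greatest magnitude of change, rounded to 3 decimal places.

Atf9: ΔΔCt = (25.59−17.20) − (27.33−16.52) = 8.39 − 10.81 = -2.42; fold change = 2^2.42 = 5.352
Stat4: ΔΔCt = (28.75−17.20) − (29.31−16.52) = 11.55 − 12.79 = -1.24; fold change = 2^1.24 = 2.362
Col8: ΔΔCt = (28.84−17.20) − (26.75−16.52) = 11.64 − 10.23 = 1.41; fold change = 2^-1.41 = 0.376
Atf9 has the largest |ΔΔCt| = 2.42.

5.352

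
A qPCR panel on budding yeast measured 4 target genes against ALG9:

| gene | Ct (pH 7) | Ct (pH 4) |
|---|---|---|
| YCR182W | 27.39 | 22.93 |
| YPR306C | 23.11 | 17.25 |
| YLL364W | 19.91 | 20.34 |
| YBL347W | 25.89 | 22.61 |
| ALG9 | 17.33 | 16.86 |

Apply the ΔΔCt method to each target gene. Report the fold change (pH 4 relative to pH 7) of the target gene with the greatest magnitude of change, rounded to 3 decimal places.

YCR182W: ΔΔCt = (22.93−16.86) − (27.39−17.33) = 6.07 − 10.06 = -3.99; fold change = 2^3.99 = 15.889
YPR306C: ΔΔCt = (17.25−16.86) − (23.11−17.33) = 0.39 − 5.78 = -5.39; fold change = 2^5.39 = 41.933
YLL364W: ΔΔCt = (20.34−16.86) − (19.91−17.33) = 3.48 − 2.58 = 0.90; fold change = 2^-0.90 = 0.536
YBL347W: ΔΔCt = (22.61−16.86) − (25.89−17.33) = 5.75 − 8.56 = -2.81; fold change = 2^2.81 = 7.013
YPR306C has the largest |ΔΔCt| = 5.39.

41.933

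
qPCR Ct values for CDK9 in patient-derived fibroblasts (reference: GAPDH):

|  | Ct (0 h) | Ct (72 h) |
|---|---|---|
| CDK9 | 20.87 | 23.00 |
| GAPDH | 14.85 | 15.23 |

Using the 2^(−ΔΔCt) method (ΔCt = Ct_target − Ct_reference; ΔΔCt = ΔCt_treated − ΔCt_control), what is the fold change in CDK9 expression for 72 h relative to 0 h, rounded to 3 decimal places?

0.297

ΔCt(0 h) = 20.870 − 14.850 = 6.020
ΔCt(72 h) = 23.000 − 15.230 = 7.770
ΔΔCt = 7.770 − 6.020 = 1.750
Fold change = 2^(−1.750) = 0.2973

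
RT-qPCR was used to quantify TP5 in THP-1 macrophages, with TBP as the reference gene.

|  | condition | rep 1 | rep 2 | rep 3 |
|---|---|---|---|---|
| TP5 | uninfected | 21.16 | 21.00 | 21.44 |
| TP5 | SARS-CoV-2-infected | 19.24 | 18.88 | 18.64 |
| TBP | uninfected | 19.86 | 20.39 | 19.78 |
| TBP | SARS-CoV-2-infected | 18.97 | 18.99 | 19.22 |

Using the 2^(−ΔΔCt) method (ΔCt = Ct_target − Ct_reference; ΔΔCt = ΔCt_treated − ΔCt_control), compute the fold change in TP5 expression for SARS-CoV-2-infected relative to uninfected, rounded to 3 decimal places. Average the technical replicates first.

2.514

Mean Ct: TP5 uninfected 21.200; TP5 SARS-CoV-2-infected 18.920; TBP uninfected 20.010; TBP SARS-CoV-2-infected 19.060
ΔCt(uninfected) = 21.200 − 20.010 = 1.190
ΔCt(SARS-CoV-2-infected) = 18.920 − 19.060 = -0.140
ΔΔCt = -0.140 − 1.190 = -1.330
Fold change = 2^(−(-1.330)) = 2^1.330 = 2.5140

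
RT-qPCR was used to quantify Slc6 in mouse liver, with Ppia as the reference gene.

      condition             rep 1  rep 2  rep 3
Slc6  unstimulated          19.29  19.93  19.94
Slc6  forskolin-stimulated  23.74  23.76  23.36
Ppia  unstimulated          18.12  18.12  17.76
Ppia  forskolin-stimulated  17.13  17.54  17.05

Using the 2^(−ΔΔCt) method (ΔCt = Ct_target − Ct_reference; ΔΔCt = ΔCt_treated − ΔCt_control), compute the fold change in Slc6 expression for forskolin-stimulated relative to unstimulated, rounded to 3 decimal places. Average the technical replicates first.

0.040

Mean Ct: Slc6 unstimulated 19.720; Slc6 forskolin-stimulated 23.620; Ppia unstimulated 18.000; Ppia forskolin-stimulated 17.240
ΔCt(unstimulated) = 19.720 − 18.000 = 1.720
ΔCt(forskolin-stimulated) = 23.620 − 17.240 = 6.380
ΔΔCt = 6.380 − 1.720 = 4.660
Fold change = 2^(−4.660) = 0.0396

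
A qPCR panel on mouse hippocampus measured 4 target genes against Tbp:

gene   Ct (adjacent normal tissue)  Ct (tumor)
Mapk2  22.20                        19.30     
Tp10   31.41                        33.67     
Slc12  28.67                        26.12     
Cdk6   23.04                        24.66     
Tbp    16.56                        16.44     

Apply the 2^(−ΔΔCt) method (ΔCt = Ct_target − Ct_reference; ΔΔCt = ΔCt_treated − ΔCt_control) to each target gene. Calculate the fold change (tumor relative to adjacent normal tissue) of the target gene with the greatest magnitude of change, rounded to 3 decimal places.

6.869

Mapk2: ΔΔCt = (19.30−16.44) − (22.20−16.56) = 2.86 − 5.64 = -2.78; fold change = 2^2.78 = 6.869
Tp10: ΔΔCt = (33.67−16.44) − (31.41−16.56) = 17.23 − 14.85 = 2.38; fold change = 2^-2.38 = 0.192
Slc12: ΔΔCt = (26.12−16.44) − (28.67−16.56) = 9.68 − 12.11 = -2.43; fold change = 2^2.43 = 5.389
Cdk6: ΔΔCt = (24.66−16.44) − (23.04−16.56) = 8.22 − 6.48 = 1.74; fold change = 2^-1.74 = 0.299
Mapk2 has the largest |ΔΔCt| = 2.78.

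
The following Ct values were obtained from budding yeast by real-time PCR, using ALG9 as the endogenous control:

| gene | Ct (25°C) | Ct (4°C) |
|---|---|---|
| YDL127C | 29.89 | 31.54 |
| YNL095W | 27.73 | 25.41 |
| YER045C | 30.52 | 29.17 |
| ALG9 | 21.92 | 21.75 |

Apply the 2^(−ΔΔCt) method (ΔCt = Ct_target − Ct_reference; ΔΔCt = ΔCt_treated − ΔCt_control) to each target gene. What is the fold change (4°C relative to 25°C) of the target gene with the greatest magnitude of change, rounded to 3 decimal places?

YDL127C: ΔΔCt = (31.54−21.75) − (29.89−21.92) = 9.79 − 7.97 = 1.82; fold change = 2^-1.82 = 0.283
YNL095W: ΔΔCt = (25.41−21.75) − (27.73−21.92) = 3.66 − 5.81 = -2.15; fold change = 2^2.15 = 4.438
YER045C: ΔΔCt = (29.17−21.75) − (30.52−21.92) = 7.42 − 8.60 = -1.18; fold change = 2^1.18 = 2.266
YNL095W has the largest |ΔΔCt| = 2.15.

4.438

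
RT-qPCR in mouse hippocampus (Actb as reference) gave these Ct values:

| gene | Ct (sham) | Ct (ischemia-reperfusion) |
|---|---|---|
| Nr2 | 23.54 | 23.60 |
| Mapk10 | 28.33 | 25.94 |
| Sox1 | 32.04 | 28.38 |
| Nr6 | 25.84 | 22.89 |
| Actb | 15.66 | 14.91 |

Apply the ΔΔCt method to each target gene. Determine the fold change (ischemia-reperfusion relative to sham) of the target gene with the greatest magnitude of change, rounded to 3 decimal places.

7.516

Nr2: ΔΔCt = (23.60−14.91) − (23.54−15.66) = 8.69 − 7.88 = 0.81; fold change = 2^-0.81 = 0.570
Mapk10: ΔΔCt = (25.94−14.91) − (28.33−15.66) = 11.03 − 12.67 = -1.64; fold change = 2^1.64 = 3.117
Sox1: ΔΔCt = (28.38−14.91) − (32.04−15.66) = 13.47 − 16.38 = -2.91; fold change = 2^2.91 = 7.516
Nr6: ΔΔCt = (22.89−14.91) − (25.84−15.66) = 7.98 − 10.18 = -2.20; fold change = 2^2.20 = 4.595
Sox1 has the largest |ΔΔCt| = 2.91.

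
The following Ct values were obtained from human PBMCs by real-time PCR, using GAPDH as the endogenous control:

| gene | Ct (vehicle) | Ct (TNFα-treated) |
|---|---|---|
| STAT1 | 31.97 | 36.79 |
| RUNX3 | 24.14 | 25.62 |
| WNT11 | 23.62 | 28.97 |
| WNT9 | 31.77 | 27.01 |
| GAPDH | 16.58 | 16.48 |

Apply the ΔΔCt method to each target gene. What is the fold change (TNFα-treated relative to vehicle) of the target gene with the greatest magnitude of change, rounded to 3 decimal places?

STAT1: ΔΔCt = (36.79−16.48) − (31.97−16.58) = 20.31 − 15.39 = 4.92; fold change = 2^-4.92 = 0.033
RUNX3: ΔΔCt = (25.62−16.48) − (24.14−16.58) = 9.14 − 7.56 = 1.58; fold change = 2^-1.58 = 0.334
WNT11: ΔΔCt = (28.97−16.48) − (23.62−16.58) = 12.49 − 7.04 = 5.45; fold change = 2^-5.45 = 0.023
WNT9: ΔΔCt = (27.01−16.48) − (31.77−16.58) = 10.53 − 15.19 = -4.66; fold change = 2^4.66 = 25.281
WNT11 has the largest |ΔΔCt| = 5.45.

0.023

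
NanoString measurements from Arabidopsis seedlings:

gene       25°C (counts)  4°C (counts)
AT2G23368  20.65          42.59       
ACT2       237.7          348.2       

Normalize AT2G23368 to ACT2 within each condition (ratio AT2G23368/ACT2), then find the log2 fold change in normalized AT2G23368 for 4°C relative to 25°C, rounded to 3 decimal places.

0.494

AT2G23368/ACT2 (25°C) = 20.65 / 237.7 = 0.086874
AT2G23368/ACT2 (4°C) = 42.59 / 348.2 = 0.12231
Fold change = 0.12231 / 0.086874 = 1.4080
log2(1.4080) = 0.4936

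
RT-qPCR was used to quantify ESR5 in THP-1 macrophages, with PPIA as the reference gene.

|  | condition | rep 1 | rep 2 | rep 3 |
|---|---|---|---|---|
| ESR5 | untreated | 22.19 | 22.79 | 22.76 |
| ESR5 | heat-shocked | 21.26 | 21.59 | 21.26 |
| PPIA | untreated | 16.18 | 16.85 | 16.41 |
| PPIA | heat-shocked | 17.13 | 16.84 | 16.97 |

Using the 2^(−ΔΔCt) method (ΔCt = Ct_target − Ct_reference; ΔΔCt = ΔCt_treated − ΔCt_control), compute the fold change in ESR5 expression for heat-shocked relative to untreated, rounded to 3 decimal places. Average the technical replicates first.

3.272

Mean Ct: ESR5 untreated 22.580; ESR5 heat-shocked 21.370; PPIA untreated 16.480; PPIA heat-shocked 16.980
ΔCt(untreated) = 22.580 − 16.480 = 6.100
ΔCt(heat-shocked) = 21.370 − 16.980 = 4.390
ΔΔCt = 4.390 − 6.100 = -1.710
Fold change = 2^(−(-1.710)) = 2^1.710 = 3.2716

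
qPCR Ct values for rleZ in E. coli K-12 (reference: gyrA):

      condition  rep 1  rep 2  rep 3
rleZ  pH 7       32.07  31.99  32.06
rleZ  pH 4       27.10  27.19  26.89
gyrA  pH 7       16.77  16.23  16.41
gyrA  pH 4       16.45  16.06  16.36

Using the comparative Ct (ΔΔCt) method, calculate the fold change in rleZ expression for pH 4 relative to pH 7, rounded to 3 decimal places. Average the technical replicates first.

27.858

Mean Ct: rleZ pH 7 32.040; rleZ pH 4 27.060; gyrA pH 7 16.470; gyrA pH 4 16.290
ΔCt(pH 7) = 32.040 − 16.470 = 15.570
ΔCt(pH 4) = 27.060 − 16.290 = 10.770
ΔΔCt = 10.770 − 15.570 = -4.800
Fold change = 2^(−(-4.800)) = 2^4.800 = 27.8576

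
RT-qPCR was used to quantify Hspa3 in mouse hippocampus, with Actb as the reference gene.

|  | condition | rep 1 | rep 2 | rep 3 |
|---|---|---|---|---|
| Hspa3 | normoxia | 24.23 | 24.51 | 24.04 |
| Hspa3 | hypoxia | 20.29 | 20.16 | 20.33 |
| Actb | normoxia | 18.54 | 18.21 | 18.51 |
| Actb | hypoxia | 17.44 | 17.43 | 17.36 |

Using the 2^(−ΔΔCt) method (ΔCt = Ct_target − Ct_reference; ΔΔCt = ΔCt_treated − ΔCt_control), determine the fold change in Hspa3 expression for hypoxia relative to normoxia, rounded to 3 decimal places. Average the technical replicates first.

Mean Ct: Hspa3 normoxia 24.260; Hspa3 hypoxia 20.260; Actb normoxia 18.420; Actb hypoxia 17.410
ΔCt(normoxia) = 24.260 − 18.420 = 5.840
ΔCt(hypoxia) = 20.260 − 17.410 = 2.850
ΔΔCt = 2.850 − 5.840 = -2.990
Fold change = 2^(−(-2.990)) = 2^2.990 = 7.9447

7.945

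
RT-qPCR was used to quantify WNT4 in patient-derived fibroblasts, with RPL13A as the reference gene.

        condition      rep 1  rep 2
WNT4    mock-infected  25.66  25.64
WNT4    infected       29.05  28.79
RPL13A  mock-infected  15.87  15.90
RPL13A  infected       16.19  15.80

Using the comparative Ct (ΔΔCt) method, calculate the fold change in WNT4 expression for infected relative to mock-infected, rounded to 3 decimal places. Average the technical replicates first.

0.112

Mean Ct: WNT4 mock-infected 25.650; WNT4 infected 28.920; RPL13A mock-infected 15.885; RPL13A infected 15.995
ΔCt(mock-infected) = 25.650 − 15.885 = 9.765
ΔCt(infected) = 28.920 − 15.995 = 12.925
ΔΔCt = 12.925 − 9.765 = 3.160
Fold change = 2^(−3.160) = 0.1119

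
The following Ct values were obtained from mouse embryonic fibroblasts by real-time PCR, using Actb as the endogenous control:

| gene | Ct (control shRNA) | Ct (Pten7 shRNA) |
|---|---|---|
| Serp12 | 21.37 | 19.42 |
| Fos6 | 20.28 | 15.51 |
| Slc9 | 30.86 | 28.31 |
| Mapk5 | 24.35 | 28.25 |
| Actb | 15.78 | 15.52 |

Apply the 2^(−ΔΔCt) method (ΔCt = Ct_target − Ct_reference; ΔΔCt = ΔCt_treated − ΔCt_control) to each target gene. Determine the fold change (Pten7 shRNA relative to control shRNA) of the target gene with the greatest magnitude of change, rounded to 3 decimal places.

22.785

Serp12: ΔΔCt = (19.42−15.52) − (21.37−15.78) = 3.90 − 5.59 = -1.69; fold change = 2^1.69 = 3.227
Fos6: ΔΔCt = (15.51−15.52) − (20.28−15.78) = -0.01 − 4.50 = -4.51; fold change = 2^4.51 = 22.785
Slc9: ΔΔCt = (28.31−15.52) − (30.86−15.78) = 12.79 − 15.08 = -2.29; fold change = 2^2.29 = 4.891
Mapk5: ΔΔCt = (28.25−15.52) − (24.35−15.78) = 12.73 − 8.57 = 4.16; fold change = 2^-4.16 = 0.056
Fos6 has the largest |ΔΔCt| = 4.51.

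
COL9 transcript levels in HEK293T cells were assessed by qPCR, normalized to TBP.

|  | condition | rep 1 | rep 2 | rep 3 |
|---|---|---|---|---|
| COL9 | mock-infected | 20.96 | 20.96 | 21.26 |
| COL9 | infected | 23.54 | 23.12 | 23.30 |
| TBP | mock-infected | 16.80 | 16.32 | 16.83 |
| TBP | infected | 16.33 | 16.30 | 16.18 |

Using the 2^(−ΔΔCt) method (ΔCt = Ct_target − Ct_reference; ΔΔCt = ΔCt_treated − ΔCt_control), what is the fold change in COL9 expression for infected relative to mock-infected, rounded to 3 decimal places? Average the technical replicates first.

0.160

Mean Ct: COL9 mock-infected 21.060; COL9 infected 23.320; TBP mock-infected 16.650; TBP infected 16.270
ΔCt(mock-infected) = 21.060 − 16.650 = 4.410
ΔCt(infected) = 23.320 − 16.270 = 7.050
ΔΔCt = 7.050 − 4.410 = 2.640
Fold change = 2^(−2.640) = 0.1604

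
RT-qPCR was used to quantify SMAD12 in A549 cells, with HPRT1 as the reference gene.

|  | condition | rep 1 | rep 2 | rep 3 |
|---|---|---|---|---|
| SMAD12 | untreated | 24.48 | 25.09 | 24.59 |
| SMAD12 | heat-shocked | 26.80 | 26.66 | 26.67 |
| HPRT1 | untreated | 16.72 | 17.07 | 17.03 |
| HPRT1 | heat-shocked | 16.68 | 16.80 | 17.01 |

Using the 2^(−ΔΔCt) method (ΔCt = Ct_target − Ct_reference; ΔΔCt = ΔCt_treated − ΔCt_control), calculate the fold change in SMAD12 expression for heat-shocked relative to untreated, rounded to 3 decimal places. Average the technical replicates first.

Mean Ct: SMAD12 untreated 24.720; SMAD12 heat-shocked 26.710; HPRT1 untreated 16.940; HPRT1 heat-shocked 16.830
ΔCt(untreated) = 24.720 − 16.940 = 7.780
ΔCt(heat-shocked) = 26.710 − 16.830 = 9.880
ΔΔCt = 9.880 − 7.780 = 2.100
Fold change = 2^(−2.100) = 0.2333

0.233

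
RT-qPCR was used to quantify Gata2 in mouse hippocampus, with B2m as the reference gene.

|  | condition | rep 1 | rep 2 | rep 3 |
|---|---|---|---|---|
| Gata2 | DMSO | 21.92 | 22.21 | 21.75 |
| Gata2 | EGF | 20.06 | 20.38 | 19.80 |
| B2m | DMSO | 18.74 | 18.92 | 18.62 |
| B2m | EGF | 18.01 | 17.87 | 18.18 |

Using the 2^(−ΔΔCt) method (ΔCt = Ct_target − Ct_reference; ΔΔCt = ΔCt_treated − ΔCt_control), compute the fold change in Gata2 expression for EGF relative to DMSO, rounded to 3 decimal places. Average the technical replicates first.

Mean Ct: Gata2 DMSO 21.960; Gata2 EGF 20.080; B2m DMSO 18.760; B2m EGF 18.020
ΔCt(DMSO) = 21.960 − 18.760 = 3.200
ΔCt(EGF) = 20.080 − 18.020 = 2.060
ΔΔCt = 2.060 − 3.200 = -1.140
Fold change = 2^(−(-1.140)) = 2^1.140 = 2.2038

2.204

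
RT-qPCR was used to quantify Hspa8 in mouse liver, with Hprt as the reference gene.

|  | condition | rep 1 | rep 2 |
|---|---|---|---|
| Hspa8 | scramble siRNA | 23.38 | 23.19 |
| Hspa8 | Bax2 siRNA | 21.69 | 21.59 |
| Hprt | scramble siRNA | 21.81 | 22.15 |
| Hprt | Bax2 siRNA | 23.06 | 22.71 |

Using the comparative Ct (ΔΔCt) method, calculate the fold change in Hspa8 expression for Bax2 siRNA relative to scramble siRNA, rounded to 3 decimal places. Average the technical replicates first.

5.856

Mean Ct: Hspa8 scramble siRNA 23.285; Hspa8 Bax2 siRNA 21.640; Hprt scramble siRNA 21.980; Hprt Bax2 siRNA 22.885
ΔCt(scramble siRNA) = 23.285 − 21.980 = 1.305
ΔCt(Bax2 siRNA) = 21.640 − 22.885 = -1.245
ΔΔCt = -1.245 − 1.305 = -2.550
Fold change = 2^(−(-2.550)) = 2^2.550 = 5.8563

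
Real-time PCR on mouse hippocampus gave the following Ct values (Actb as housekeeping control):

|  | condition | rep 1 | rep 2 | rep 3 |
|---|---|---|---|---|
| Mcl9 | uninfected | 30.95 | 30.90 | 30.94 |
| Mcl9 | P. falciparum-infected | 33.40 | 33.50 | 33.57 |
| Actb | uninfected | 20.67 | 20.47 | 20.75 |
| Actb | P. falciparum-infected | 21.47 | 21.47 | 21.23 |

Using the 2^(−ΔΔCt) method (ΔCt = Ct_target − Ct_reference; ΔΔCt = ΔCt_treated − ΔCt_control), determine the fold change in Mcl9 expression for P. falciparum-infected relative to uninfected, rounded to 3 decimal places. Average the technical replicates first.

Mean Ct: Mcl9 uninfected 30.930; Mcl9 P. falciparum-infected 33.490; Actb uninfected 20.630; Actb P. falciparum-infected 21.390
ΔCt(uninfected) = 30.930 − 20.630 = 10.300
ΔCt(P. falciparum-infected) = 33.490 − 21.390 = 12.100
ΔΔCt = 12.100 − 10.300 = 1.800
Fold change = 2^(−1.800) = 0.2872

0.287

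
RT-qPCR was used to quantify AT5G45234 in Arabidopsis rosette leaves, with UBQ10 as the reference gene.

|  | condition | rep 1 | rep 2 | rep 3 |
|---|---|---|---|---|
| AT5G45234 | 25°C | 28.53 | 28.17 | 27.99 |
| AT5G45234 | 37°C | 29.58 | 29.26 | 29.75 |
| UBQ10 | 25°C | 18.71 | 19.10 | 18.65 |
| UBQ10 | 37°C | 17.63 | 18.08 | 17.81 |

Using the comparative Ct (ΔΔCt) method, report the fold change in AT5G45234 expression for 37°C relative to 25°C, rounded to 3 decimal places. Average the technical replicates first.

Mean Ct: AT5G45234 25°C 28.230; AT5G45234 37°C 29.530; UBQ10 25°C 18.820; UBQ10 37°C 17.840
ΔCt(25°C) = 28.230 − 18.820 = 9.410
ΔCt(37°C) = 29.530 − 17.840 = 11.690
ΔΔCt = 11.690 − 9.410 = 2.280
Fold change = 2^(−2.280) = 0.2059

0.206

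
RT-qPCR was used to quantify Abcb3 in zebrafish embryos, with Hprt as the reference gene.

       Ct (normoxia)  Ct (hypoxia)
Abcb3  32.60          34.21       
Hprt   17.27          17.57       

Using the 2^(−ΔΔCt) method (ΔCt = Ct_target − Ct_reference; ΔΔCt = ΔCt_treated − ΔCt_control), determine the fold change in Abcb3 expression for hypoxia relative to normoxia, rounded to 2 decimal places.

0.40

ΔCt(normoxia) = 32.600 − 17.270 = 15.330
ΔCt(hypoxia) = 34.210 − 17.570 = 16.640
ΔΔCt = 16.640 − 15.330 = 1.310
Fold change = 2^(−1.310) = 0.403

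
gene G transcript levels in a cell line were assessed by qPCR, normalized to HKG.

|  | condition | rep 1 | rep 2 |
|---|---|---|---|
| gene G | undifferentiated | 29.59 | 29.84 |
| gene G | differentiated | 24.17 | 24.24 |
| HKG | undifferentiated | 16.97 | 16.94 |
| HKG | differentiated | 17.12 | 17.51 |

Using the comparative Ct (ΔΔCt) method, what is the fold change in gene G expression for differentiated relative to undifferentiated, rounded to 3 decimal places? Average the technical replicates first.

Mean Ct: gene G undifferentiated 29.715; gene G differentiated 24.205; HKG undifferentiated 16.955; HKG differentiated 17.315
ΔCt(undifferentiated) = 29.715 − 16.955 = 12.760
ΔCt(differentiated) = 24.205 − 17.315 = 6.890
ΔΔCt = 6.890 − 12.760 = -5.870
Fold change = 2^(−(-5.870)) = 2^5.870 = 58.4852

58.485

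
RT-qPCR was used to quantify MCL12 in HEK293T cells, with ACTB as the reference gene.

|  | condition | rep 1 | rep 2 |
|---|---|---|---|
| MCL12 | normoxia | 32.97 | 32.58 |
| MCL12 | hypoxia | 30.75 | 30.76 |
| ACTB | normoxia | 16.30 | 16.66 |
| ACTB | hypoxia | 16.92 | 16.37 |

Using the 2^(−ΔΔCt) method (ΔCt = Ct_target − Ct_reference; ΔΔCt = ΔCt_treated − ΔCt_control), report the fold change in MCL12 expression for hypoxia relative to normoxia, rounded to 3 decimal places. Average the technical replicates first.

Mean Ct: MCL12 normoxia 32.775; MCL12 hypoxia 30.755; ACTB normoxia 16.480; ACTB hypoxia 16.645
ΔCt(normoxia) = 32.775 − 16.480 = 16.295
ΔCt(hypoxia) = 30.755 − 16.645 = 14.110
ΔΔCt = 14.110 − 16.295 = -2.185
Fold change = 2^(−(-2.185)) = 2^2.185 = 4.5473

4.547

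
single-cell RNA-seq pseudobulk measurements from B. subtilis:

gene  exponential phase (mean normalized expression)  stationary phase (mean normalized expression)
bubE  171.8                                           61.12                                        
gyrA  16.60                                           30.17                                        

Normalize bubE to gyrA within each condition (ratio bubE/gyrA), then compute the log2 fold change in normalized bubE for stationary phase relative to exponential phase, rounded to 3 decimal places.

-2.353

bubE/gyrA (exponential phase) = 171.8 / 16.60 = 10.349
bubE/gyrA (stationary phase) = 61.12 / 30.17 = 2.0259
Fold change = 2.0259 / 10.349 = 0.1957
log2(0.1957) = -2.3529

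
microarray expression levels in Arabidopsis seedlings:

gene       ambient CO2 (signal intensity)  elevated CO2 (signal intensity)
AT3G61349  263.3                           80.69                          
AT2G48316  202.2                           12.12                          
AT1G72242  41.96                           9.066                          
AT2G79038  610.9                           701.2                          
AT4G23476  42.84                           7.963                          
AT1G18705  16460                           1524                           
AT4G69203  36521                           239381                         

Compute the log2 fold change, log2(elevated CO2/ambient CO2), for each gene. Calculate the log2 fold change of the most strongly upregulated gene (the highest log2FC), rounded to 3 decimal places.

2.713

log2(80.69/263.3) = -1.706  (AT3G61349)
log2(12.12/202.2) = -4.060  (AT2G48316)
log2(9.066/41.96) = -2.210  (AT1G72242)
log2(701.2/610.9) = 0.199  (AT2G79038)
log2(7.963/42.84) = -2.428  (AT4G23476)
log2(1524/16460) = -3.433  (AT1G18705)
log2(239381/36521) = 2.713  (AT4G69203)
AT4G69203 is most strongly upregulated.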